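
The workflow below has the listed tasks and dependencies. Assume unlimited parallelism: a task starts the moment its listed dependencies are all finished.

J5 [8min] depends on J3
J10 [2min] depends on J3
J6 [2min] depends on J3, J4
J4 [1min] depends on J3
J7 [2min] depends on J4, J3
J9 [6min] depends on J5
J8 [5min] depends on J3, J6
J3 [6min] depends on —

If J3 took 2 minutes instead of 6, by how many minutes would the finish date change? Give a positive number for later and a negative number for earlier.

As given, the longest chain is J3→J5→J9 = 6+8+6 = 20, so the finish is 20 minutes.
J3 lies on that path, so at 2 minutes the path becomes 16 minutes.
The critical path is still J3→J5→J9; finish is now 16 minutes.
Change in finish: 16 − 20 = -4 minutes.

-4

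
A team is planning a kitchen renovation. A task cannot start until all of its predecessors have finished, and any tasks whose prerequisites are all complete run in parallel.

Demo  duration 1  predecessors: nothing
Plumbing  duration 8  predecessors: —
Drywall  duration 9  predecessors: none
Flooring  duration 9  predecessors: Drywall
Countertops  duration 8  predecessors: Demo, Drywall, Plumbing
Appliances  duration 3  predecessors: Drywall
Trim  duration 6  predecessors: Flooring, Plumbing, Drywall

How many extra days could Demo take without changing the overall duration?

Critical path: Drywall→Flooring→Trim = 9+9+6 = 24, so the finish is 24 days.
Longest path through Demo: 9 days (earliest finish 1, latest finish 16).
Float = 24 − 9 = 15.

15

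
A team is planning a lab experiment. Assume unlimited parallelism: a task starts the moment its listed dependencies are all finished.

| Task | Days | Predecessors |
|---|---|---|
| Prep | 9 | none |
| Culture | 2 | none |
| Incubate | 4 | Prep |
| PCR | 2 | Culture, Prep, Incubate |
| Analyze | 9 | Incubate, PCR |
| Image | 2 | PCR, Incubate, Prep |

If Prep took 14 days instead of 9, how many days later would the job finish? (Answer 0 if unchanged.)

5

Critical path before the change: Prep→Incubate→PCR→Analyze = 9+4+2+9 = 24 giving 24 days.
Since Prep is critical, the +5 change carries straight to that chain (now 29 days).
No other chain overtakes it, so the finish is 29 days.
Change in finish: 29 − 24 = +5 days.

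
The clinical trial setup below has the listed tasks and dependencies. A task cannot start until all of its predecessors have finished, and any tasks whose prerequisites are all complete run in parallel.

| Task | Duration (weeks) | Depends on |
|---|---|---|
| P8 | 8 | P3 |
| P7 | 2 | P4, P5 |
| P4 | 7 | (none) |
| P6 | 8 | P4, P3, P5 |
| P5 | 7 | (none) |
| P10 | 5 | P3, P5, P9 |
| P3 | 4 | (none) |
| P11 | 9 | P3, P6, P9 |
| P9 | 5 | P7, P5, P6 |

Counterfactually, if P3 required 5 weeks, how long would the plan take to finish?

29

The binding path is P4→P6→P9→P11 = 7+8+5+9 = 29; finish at 29 weeks.
The longest path through P3 is only 26 weeks, so P3 has float 3.
No other chain overtakes it, so the finish is 29 weeks.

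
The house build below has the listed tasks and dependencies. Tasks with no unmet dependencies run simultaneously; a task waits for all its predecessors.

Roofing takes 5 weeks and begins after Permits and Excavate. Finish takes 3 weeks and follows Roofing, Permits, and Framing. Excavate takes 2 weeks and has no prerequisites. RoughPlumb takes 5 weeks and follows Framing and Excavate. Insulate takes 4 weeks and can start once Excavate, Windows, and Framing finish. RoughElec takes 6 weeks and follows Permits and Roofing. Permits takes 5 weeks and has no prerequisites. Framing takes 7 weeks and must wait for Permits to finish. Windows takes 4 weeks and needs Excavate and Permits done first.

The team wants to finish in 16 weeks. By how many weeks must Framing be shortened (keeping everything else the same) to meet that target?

1

Current finish: 17 weeks; target: 16.
Framing is on every critical path, so each week cut from Framing cuts the finish by one (this holds down to a finish of 16).
Need 17 − 16 = 1 week off Framing → Framing becomes 6 weeks, finish becomes 16.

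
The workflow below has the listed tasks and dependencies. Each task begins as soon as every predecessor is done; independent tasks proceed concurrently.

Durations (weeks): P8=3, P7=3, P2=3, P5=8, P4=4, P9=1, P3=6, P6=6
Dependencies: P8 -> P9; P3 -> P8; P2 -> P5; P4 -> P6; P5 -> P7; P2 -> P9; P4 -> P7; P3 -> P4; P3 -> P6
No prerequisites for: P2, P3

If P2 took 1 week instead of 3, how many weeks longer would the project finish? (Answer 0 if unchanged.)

Baseline: P3→P4→P6 = 6+4+6 = 16 → 16 weeks.
The longest path through P2 is only 14 weeks, so P2 has float 2.
That remains the longest chain; total 16 weeks.
Change in finish: 16 − 16 = +0 weeks.

0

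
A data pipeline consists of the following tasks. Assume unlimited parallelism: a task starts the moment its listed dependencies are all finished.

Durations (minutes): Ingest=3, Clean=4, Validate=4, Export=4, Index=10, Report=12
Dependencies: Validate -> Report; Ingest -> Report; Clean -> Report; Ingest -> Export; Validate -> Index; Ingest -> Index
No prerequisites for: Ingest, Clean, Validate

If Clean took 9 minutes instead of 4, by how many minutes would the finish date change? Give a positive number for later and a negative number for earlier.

As given, the longest chain is Clean→Report = 4+12 = 16, so the finish is 16 minutes.
Since Clean is critical, the +5 change carries straight to that chain (now 21 minutes).
No other chain overtakes it, so the finish is 21 minutes.
Change in finish: 21 − 16 = +5 minutes.

5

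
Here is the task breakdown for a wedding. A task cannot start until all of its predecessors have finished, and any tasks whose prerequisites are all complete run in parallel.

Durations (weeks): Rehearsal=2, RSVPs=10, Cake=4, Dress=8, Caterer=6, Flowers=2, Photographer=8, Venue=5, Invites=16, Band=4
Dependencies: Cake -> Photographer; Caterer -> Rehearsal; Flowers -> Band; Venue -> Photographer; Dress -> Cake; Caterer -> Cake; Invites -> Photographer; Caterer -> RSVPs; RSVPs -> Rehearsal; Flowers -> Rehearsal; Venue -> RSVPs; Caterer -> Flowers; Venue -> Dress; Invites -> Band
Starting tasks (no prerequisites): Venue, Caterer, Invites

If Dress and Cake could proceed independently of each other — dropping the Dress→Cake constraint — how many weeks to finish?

24

With the dependency in place, Venue→Dress→Cake→Photographer = 5+8+4+8 = 25 sets the finish at 25 weeks.
Without Dress→Cake, Cake's earliest start moves from 13 to 6.
After: Invites→Photographer = 16+8 = 24 → 24 weeks.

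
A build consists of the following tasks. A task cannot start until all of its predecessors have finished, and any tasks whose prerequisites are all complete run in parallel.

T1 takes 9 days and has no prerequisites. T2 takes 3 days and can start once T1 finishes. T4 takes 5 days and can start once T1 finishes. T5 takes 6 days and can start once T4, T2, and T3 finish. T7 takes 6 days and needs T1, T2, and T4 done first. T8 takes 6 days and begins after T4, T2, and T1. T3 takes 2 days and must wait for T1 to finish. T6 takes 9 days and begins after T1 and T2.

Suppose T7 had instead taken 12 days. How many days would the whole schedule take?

26

Critical path before the change: T1→T2→T6 = 9+3+9 = 21 giving 21 days.
T7 has 1 day of float (longest path through it is 20).
Now T1→T4→T7 = 9+5+12 = 26 is longest, so the finish becomes 26 days.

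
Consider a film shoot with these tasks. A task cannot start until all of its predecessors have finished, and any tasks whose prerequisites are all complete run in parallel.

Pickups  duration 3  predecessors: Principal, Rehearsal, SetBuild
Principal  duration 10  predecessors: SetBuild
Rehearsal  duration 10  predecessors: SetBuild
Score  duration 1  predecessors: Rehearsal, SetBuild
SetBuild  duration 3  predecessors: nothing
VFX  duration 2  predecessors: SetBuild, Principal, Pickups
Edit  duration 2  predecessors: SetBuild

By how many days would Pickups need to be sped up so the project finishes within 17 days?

Current finish: 18 days; target: 17.
Pickups is on every critical path, so each day cut from Pickups cuts the finish by one (this holds down to a finish of 16).
Need 18 − 17 = 1 day off Pickups → Pickups becomes 2 days, finish becomes 17.

1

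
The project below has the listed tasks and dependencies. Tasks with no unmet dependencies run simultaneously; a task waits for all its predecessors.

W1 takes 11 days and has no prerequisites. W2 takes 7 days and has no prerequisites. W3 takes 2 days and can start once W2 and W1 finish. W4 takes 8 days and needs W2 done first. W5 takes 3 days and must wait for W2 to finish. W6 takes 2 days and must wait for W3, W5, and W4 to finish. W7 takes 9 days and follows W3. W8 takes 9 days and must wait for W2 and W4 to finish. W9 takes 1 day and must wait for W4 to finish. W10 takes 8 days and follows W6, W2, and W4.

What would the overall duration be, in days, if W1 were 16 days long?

As given, the longest chain is W2→W4→W6→W10 = 7+8+2+8 = 25, so the finish is 25 days.
W1 has 2 days of float (longest path through it is 23).
New critical path: W1→W3→W6→W10 = 16+2+2+8 = 28 ⇒ 28 days.

28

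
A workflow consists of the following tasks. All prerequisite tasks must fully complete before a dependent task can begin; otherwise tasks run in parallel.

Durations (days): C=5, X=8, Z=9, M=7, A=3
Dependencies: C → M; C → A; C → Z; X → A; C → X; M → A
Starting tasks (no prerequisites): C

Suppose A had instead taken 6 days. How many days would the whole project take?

Baseline: C→X→A = 5+8+3 = 16 → 16 days.
A is on the critical path; changing it to 6 makes that path 19 days.
That remains the longest chain; total 19 days.

19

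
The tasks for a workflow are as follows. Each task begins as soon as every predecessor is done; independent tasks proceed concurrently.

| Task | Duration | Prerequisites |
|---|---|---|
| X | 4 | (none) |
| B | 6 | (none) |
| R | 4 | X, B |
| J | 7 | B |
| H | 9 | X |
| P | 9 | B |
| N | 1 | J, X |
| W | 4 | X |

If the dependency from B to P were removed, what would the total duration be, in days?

14

Before: longest chain B→P = 6+9 = 15, finish 15.
Without B→P, P's earliest start moves from 6 to 0.
New critical path: B→J→N = 6+7+1 = 14 ⇒ 14 days.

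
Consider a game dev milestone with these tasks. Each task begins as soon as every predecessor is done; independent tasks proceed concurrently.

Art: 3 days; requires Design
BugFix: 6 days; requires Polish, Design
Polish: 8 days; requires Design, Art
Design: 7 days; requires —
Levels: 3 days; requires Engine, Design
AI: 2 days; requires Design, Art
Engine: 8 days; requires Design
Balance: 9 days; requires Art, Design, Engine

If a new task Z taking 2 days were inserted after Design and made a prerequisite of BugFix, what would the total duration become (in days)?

24

Originally the plan takes 24 days.
With Z inserted, BugFix now waits for max(Polish, Design, Z).
New critical path: Design→Engine→Balance = 7+8+9 = 24 ⇒ 24 days.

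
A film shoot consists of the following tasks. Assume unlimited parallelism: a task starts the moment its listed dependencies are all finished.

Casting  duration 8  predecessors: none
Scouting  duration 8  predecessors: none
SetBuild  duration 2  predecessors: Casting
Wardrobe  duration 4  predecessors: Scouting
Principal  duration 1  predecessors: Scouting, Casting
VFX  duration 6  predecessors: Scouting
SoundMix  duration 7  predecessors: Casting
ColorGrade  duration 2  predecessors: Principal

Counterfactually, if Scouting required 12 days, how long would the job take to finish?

18

Actual critical path: Casting→SoundMix = 8+7 = 15 ⇒ 15 days.
The longest path through Scouting is only 14 days, so Scouting has float 1.
Now Scouting→VFX = 12+6 = 18 is longest, so the finish becomes 18 days.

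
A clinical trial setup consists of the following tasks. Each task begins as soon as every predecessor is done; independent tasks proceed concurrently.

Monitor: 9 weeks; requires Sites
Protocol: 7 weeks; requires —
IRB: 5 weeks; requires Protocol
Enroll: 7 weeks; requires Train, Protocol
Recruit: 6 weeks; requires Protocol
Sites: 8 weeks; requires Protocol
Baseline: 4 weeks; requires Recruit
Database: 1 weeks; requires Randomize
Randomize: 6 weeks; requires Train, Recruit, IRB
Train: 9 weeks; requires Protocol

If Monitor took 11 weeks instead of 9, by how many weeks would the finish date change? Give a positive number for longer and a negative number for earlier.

Baseline: Protocol→Sites→Monitor = 7+8+9 = 24 → 24 weeks.
Monitor is on the critical path; changing it to 11 makes that path 26 weeks.
No other chain overtakes it, so the finish is 26 weeks.
Change in finish: 26 − 24 = +2 weeks.

2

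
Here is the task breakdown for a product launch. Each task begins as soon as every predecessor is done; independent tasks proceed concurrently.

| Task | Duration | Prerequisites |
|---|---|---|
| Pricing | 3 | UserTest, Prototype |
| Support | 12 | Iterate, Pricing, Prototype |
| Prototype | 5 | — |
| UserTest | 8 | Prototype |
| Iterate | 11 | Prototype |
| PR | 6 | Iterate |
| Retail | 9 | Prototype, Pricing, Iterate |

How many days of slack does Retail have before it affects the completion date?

3

Prototype→UserTest→Pricing→Support = 5+8+3+12 = 28 sets the makespan at 28 days.
Longest path through Retail: 25 days (earliest finish 25, latest finish 28).
Float = 28 − 25 = 3.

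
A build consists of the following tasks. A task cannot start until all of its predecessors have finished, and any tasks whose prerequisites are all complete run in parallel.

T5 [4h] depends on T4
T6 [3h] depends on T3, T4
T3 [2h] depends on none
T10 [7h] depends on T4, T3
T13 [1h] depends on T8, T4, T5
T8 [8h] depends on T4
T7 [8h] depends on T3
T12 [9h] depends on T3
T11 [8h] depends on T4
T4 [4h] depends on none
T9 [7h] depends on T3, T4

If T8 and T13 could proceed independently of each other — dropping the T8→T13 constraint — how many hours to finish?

Original critical path: T4→T8→T13 = 4+8+1 = 13 ⇒ 13 hours.
Without T8→T13, T13's earliest start moves from 12 to 8.
New critical path: T4→T8 = 4+8 = 12 ⇒ 12 hours.

12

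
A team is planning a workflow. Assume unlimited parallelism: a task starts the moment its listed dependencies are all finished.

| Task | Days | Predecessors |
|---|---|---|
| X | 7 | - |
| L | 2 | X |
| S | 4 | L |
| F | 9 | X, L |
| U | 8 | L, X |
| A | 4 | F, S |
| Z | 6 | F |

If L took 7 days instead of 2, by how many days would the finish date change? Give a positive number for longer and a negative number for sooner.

As given, the longest chain is X→L→F→Z = 7+2+9+6 = 24, so the finish is 24 days.
L is on the critical path; changing it to 7 makes that path 29 days.
The critical path is still X→L→F→Z; finish is now 29 days.
Change in finish: 29 − 24 = +5 days.

5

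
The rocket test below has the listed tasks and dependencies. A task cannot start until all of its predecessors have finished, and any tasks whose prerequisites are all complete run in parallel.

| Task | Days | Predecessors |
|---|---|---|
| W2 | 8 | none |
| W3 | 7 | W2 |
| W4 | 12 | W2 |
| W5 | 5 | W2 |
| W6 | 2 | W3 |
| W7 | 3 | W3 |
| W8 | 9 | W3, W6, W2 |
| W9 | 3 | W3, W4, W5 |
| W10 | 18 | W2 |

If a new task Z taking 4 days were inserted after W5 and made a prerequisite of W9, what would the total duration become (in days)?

Originally the schedule takes 26 days.
With Z inserted, W9 now waits for max(W3, W4, W5, Z).
New critical path: W2→W3→W6→W8 = 8+7+2+9 = 26 ⇒ 26 days.

26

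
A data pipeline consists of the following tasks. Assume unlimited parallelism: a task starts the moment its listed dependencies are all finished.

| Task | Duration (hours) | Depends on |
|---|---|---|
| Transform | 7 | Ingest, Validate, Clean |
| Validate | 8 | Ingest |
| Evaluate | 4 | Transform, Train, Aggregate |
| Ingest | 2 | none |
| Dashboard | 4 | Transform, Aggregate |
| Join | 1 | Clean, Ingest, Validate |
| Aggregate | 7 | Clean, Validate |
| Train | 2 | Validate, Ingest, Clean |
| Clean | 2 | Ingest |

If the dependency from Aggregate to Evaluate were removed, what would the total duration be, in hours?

Before: longest chain Ingest→Validate→Transform→Evaluate = 2+8+7+4 = 21, finish 21.
Dropping Aggregate→Evaluate doesn't change Evaluate's earliest start (17); another predecessor still binds.
After: Ingest→Validate→Transform→Evaluate = 2+8+7+4 = 21 → 21 hours.

21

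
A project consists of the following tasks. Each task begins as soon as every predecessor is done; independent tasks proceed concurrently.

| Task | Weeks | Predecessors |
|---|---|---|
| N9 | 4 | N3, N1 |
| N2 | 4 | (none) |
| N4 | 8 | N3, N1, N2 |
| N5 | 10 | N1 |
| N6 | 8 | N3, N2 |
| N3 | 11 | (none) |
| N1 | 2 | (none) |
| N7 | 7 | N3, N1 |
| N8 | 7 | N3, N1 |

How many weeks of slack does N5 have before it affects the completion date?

N3→N4 = 11+8 = 19 sets the makespan at 19 weeks.
The longest chain containing N5 totals 12 weeks.
So N5 can slip 19 − 12 = 7 weeks.

7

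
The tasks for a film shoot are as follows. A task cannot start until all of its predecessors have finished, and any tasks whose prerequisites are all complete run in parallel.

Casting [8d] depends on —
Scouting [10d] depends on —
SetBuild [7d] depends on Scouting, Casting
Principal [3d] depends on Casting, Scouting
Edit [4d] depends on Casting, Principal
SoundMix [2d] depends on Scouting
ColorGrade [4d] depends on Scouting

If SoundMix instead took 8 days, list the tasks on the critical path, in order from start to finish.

Baseline: Scouting→SetBuild = 10+7 = 17 → 17 days.
SoundMix is off the critical path — its longest chain is 12 days, giving 5 of slack.
Now Scouting→SoundMix = 10+8 = 18 is longest, so the finish becomes 18 days.

Scouting, SoundMix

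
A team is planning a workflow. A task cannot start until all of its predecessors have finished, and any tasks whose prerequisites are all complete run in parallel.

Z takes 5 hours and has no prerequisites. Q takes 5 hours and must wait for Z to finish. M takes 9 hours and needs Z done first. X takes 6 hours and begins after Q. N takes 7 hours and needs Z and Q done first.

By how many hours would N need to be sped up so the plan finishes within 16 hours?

1

Current finish: 17 hours; target: 16.
N is on every critical path, so each hour cut from N cuts the finish by one (this holds down to a finish of 16).
Need 17 − 16 = 1 hour off N → N becomes 6 hours, finish becomes 16.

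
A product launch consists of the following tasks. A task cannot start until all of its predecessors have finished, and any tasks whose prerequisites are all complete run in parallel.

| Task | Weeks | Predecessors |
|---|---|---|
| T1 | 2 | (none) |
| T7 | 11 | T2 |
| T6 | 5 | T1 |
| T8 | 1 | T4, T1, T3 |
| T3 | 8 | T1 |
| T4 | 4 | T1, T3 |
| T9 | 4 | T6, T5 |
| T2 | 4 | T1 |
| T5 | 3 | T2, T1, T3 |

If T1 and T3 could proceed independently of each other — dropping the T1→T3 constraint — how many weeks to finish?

Original critical path: T1→T2→T7 = 2+4+11 = 17 ⇒ 17 weeks.
Without T1→T3, T3's earliest start moves from 2 to 0.
After: T1→T2→T7 = 2+4+11 = 17 → 17 weeks.

17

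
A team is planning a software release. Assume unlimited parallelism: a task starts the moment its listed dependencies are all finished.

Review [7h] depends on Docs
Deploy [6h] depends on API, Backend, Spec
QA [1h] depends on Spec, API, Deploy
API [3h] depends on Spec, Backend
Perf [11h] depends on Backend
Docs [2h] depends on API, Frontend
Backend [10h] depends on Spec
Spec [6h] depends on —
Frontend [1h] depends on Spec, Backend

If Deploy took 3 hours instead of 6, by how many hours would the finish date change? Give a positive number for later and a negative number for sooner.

Critical path before the change: Spec→Backend→API→Docs→Review = 6+10+3+2+7 = 28 giving 28 hours.
The longest path through Deploy is only 26 hours, so Deploy has float 2.
The critical path is still Spec→Backend→API→Docs→Review; finish is now 28 hours.
Change in finish: 28 − 28 = +0 hours.

0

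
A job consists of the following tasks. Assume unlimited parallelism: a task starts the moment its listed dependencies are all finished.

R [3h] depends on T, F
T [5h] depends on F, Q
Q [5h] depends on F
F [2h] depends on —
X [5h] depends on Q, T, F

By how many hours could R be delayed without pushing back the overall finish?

2

Critical path: F→Q→T→X = 2+5+5+5 = 17, so the finish is 17 hours.
The longest chain containing R totals 15 hours.
So R can slip 17 − 15 = 2 hours.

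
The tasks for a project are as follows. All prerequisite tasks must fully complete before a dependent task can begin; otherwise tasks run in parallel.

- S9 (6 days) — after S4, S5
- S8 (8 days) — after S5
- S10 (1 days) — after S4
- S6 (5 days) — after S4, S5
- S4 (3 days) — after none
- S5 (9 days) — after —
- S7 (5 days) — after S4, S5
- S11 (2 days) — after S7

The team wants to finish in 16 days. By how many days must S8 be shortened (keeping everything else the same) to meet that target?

Current finish: 17 days; target: 16.
S8 is on every critical path, so each day cut from S8 cuts the finish by one (this holds down to a finish of 16).
Need 17 − 16 = 1 day off S8 → S8 becomes 7 days, finish becomes 16.

1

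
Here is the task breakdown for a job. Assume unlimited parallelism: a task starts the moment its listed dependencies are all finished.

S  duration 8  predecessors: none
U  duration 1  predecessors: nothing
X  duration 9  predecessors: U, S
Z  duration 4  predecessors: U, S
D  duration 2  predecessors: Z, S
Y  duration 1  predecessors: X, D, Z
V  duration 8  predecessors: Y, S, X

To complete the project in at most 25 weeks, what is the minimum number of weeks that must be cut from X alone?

Current finish: 26 weeks; target: 25.
X is on every critical path, so each week cut from X cuts the finish by one (this holds down to a finish of 23).
Need 26 − 25 = 1 week off X → X becomes 8 weeks, finish becomes 25.

1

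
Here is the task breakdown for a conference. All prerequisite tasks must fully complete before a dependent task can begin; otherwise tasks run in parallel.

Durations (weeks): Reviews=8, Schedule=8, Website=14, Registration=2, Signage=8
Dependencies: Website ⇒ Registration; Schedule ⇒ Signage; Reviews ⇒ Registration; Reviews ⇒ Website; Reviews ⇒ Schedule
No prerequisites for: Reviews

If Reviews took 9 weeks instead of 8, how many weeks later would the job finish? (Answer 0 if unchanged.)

Baseline: Reviews→Schedule→Signage = 8+8+8 = 24 → 24 weeks.
Reviews is on the critical path; changing it to 9 makes that path 25 weeks.
The critical path is still Reviews→Schedule→Signage; finish is now 25 weeks.
Change in finish: 25 − 24 = +1 weeks.

1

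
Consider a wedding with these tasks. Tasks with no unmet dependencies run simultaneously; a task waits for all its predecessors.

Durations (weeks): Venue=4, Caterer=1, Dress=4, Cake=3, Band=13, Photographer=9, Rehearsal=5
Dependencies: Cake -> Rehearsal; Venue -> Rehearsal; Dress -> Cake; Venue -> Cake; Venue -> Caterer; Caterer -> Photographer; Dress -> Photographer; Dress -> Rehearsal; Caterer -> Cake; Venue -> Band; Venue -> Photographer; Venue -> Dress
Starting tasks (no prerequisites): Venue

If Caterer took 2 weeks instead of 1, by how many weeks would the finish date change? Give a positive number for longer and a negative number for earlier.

0

Baseline: Venue→Dress→Photographer = 4+4+9 = 17 → 17 weeks.
The longest path through Caterer is only 14 weeks, so Caterer has float 3.
No other chain overtakes it, so the finish is 17 weeks.
Change in finish: 17 − 17 = +0 weeks.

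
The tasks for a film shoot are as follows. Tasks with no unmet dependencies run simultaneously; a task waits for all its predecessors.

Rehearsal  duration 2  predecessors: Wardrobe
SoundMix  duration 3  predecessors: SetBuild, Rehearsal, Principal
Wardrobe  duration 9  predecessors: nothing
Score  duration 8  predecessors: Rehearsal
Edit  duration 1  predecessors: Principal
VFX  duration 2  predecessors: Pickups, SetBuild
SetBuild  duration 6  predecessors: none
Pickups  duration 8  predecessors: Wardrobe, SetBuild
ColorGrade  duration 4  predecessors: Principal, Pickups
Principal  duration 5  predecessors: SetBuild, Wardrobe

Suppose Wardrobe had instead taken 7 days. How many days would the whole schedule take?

19

Baseline: Wardrobe→Pickups→ColorGrade = 9+8+4 = 21 → 21 days.
Since Wardrobe is critical, the -2 change carries straight to that chain (now 19 days).
No other chain overtakes it, so the finish is 19 days.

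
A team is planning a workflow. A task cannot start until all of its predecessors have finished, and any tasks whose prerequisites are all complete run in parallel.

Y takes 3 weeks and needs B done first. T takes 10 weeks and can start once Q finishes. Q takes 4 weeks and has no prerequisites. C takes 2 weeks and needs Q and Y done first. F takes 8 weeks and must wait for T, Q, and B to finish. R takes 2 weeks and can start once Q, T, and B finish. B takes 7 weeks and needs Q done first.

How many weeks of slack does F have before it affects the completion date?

Q→T→F = 4+10+8 = 22 sets the makespan at 22 weeks.
The longest chain containing F totals 22 weeks.
Float = 22 − 22 = 0.

0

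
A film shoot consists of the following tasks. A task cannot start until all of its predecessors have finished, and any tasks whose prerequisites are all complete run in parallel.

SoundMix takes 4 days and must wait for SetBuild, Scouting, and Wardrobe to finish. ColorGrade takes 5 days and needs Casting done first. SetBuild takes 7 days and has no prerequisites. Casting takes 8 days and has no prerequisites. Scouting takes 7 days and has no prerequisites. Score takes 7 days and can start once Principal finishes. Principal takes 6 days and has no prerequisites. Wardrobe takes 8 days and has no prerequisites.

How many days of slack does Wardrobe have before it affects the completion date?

1

The longest chain is Casting→ColorGrade = 8+5 = 13; overall finish 13 days.
Wardrobe finishes as early as 8 and must finish by 9.
Float = 13 − 12 = 1.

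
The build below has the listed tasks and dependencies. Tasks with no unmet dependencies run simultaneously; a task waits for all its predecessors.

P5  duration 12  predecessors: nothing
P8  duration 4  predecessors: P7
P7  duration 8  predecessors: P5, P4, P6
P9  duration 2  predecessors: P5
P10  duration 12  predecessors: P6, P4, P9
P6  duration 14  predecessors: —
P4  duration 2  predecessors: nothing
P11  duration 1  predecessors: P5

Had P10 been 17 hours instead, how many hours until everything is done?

Critical path before the change: P5→P9→P10 = 12+2+12 = 26 giving 26 hours.
Since P10 is critical, the +5 change carries straight to that chain (now 31 hours).
The critical path is still P5→P9→P10; finish is now 31 hours.

31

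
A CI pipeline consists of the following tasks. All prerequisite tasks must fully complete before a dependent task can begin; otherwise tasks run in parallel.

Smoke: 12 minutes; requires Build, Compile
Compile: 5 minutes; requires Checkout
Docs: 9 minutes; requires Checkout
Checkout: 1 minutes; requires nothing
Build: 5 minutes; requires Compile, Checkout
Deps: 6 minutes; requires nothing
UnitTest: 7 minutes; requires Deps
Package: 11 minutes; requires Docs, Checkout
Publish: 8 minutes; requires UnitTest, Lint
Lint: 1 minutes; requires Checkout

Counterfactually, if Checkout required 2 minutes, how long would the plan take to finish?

Critical path before the change: Checkout→Compile→Build→Smoke = 1+5+5+12 = 23 giving 23 minutes.
Checkout lies on that path, so at 2 minutes the path becomes 24 minutes.
No other chain overtakes it, so the finish is 24 minutes.

24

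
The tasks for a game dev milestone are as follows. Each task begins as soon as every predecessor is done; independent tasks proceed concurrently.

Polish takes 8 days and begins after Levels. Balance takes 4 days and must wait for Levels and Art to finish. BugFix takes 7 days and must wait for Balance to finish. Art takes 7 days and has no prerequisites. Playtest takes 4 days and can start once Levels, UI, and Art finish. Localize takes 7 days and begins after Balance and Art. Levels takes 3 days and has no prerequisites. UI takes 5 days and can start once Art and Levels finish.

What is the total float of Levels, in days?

4

The longest chain is Art→Balance→BugFix = 7+4+7 = 18; overall finish 18 days.
Levels finishes as early as 3 and must finish by 7.
Float = 18 − 14 = 4.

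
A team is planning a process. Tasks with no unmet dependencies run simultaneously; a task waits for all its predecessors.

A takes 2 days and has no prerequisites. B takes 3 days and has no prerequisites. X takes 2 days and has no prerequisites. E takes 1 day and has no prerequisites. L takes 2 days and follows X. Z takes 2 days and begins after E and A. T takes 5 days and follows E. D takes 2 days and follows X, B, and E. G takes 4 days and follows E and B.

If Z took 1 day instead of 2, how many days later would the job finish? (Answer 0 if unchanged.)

Baseline: B→G = 3+4 = 7 → 7 days.
The longest path through Z is only 4 days, so Z has float 3.
No other chain overtakes it, so the finish is 7 days.
Change in finish: 7 − 7 = +0 days.

0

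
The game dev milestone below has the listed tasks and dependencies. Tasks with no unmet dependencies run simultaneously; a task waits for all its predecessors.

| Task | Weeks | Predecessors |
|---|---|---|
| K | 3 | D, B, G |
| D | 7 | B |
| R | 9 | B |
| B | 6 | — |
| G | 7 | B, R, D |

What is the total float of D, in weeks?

2

The longest chain is B→R→G→K = 6+9+7+3 = 25; overall finish 25 weeks.
D finishes as early as 13 and must finish by 15.
Float = 25 − 23 = 2.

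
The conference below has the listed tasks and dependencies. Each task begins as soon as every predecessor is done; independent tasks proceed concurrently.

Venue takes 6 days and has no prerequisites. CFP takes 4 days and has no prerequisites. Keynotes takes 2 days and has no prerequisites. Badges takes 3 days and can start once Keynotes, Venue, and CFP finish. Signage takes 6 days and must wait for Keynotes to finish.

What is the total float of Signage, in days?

Venue→Badges = 6+3 = 9 sets the makespan at 9 days.
The longest chain containing Signage totals 8 days.
Slack of Signage = 3 − 2 = 1 day.

1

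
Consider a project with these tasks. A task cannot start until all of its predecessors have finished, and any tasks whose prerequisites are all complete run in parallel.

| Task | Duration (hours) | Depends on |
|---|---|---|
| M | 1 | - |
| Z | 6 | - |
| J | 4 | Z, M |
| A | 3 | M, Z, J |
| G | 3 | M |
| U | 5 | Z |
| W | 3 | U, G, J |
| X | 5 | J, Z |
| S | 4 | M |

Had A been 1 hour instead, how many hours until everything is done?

Baseline: Z→J→X = 6+4+5 = 15 → 15 hours.
A has 2 hours of float (longest path through it is 13).
No other chain overtakes it, so the finish is 15 hours.

15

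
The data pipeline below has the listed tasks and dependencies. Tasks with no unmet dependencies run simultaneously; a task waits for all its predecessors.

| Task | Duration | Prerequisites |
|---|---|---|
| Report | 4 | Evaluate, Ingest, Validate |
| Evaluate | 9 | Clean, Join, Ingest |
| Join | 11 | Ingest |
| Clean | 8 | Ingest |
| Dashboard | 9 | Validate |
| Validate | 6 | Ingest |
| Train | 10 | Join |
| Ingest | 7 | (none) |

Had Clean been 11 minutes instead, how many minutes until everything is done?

31

As given, the longest chain is Ingest→Join→Evaluate→Report = 7+11+9+4 = 31, so the finish is 31 minutes.
Clean has 3 minutes of float (longest path through it is 28).
The binding chain switches to Ingest→Clean→Evaluate→Report = 7+11+9+4 = 31; finish 31 minutes.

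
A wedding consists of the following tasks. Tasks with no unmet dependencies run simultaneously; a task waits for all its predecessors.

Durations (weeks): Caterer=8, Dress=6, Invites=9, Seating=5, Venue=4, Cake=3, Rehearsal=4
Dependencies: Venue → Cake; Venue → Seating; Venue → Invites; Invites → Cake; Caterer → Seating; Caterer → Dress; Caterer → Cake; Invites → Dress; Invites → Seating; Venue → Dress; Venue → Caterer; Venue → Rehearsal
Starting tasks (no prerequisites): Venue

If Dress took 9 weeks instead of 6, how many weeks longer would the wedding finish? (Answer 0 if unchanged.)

Actual critical path: Venue→Invites→Dress = 4+9+6 = 19 ⇒ 19 weeks.
Since Dress is critical, the +3 change carries straight to that chain (now 22 weeks).
No other chain overtakes it, so the finish is 22 weeks.
Change in finish: 22 − 19 = +3 weeks.

3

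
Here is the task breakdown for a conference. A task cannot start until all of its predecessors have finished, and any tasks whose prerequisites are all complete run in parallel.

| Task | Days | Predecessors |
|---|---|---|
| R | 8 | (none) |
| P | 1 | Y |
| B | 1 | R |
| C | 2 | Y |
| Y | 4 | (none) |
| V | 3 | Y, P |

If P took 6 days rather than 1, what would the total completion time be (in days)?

13

The binding path is R→B = 8+1 = 9; finish at 9 days.
P has 1 day of float (longest path through it is 8).
Now Y→P→V = 4+6+3 = 13 is longest, so the finish becomes 13 days.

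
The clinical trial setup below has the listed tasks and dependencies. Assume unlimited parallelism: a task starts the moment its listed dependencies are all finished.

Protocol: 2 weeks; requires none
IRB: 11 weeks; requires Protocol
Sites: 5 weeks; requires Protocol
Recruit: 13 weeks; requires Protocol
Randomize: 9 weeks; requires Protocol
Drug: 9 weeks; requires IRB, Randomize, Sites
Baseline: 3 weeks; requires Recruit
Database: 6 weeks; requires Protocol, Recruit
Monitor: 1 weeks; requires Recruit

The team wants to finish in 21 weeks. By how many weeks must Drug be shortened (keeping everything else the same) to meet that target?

Current finish: 22 weeks; target: 21.
Drug is on every critical path, so each week cut from Drug cuts the finish by one (this holds down to a finish of 21).
Need 22 − 21 = 1 week off Drug → Drug becomes 8 weeks, finish becomes 21.

1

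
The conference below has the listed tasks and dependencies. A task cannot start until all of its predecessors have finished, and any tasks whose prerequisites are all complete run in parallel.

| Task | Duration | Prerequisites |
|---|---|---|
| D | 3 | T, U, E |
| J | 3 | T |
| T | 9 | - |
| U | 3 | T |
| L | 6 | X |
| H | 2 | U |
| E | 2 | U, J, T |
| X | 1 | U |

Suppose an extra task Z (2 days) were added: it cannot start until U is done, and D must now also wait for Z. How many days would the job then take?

Originally the job takes 19 days.
With Z inserted, D now waits for max(T, U, E, Z).
New critical path: T→U→X→L = 9+3+1+6 = 19 ⇒ 19 days.

19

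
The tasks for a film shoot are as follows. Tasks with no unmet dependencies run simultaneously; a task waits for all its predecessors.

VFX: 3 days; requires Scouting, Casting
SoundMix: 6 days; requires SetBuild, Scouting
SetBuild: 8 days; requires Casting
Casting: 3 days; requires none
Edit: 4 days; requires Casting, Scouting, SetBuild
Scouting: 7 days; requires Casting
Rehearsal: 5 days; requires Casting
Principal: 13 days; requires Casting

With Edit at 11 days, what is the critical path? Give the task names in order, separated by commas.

Casting, SetBuild, Edit

Critical path before the change: Casting→SetBuild→SoundMix = 3+8+6 = 17 giving 17 days.
Edit has 2 days of float (longest path through it is 15).
The binding chain switches to Casting→SetBuild→Edit = 3+8+11 = 22; finish 22 days.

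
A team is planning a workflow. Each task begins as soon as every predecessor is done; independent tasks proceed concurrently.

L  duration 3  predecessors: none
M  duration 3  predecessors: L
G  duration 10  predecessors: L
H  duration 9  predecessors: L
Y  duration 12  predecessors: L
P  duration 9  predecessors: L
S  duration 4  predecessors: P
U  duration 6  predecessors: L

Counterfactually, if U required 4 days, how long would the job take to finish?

16

Actual critical path: L→P→S = 3+9+4 = 16 ⇒ 16 days.
The longest path through U is only 9 days, so U has float 7.
The critical path is still L→P→S; finish is now 16 days.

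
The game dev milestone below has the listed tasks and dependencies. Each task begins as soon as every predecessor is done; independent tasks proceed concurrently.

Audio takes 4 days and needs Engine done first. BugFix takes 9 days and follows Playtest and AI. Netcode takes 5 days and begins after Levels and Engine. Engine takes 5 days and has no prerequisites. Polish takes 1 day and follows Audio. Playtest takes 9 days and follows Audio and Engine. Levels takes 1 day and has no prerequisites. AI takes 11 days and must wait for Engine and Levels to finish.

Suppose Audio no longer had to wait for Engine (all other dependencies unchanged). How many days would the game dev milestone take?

With the dependency in place, Engine→Audio→Playtest→BugFix = 5+4+9+9 = 27 sets the finish at 27 days.
Without Engine→Audio, Audio's earliest start moves from 5 to 0.
New critical path: Engine→AI→BugFix = 5+11+9 = 25 ⇒ 25 days.

25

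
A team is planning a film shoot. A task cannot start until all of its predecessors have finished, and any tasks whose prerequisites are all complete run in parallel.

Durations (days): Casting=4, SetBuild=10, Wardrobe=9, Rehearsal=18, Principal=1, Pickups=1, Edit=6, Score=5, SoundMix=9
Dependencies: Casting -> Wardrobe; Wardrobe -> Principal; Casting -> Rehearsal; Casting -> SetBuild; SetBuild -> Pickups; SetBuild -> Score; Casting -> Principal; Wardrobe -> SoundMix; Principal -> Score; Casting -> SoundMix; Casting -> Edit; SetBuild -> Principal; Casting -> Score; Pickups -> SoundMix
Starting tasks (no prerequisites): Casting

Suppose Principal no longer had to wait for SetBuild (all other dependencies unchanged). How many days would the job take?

Original critical path: Casting→SetBuild→Pickups→SoundMix = 4+10+1+9 = 24 ⇒ 24 days.
Without SetBuild→Principal, Principal's earliest start moves from 14 to 13.
The longest chain is now Casting→SetBuild→Pickups→SoundMix = 4+10+1+9 = 24, so the job takes 24 days.

24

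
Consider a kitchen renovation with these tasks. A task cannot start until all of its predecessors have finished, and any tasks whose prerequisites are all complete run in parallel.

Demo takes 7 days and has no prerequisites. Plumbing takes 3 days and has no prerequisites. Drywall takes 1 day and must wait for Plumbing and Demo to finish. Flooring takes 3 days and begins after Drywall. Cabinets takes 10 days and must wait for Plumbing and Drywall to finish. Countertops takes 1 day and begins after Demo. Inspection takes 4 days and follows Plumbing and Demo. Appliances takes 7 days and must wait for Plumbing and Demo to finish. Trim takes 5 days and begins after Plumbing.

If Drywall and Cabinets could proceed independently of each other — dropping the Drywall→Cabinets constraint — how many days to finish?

14

With the dependency in place, Demo→Drywall→Cabinets = 7+1+10 = 18 sets the finish at 18 days.
Without Drywall→Cabinets, Cabinets's earliest start moves from 8 to 3.
After: Demo→Appliances = 7+7 = 14 → 14 days.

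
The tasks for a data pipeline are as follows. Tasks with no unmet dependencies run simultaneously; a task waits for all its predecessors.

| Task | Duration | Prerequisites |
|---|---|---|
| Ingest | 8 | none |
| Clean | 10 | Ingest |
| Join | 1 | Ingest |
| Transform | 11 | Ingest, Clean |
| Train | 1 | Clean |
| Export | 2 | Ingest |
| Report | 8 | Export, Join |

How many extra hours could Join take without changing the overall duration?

Ingest→Clean→Transform = 8+10+11 = 29 sets the makespan at 29 hours.
Longest path through Join: 17 hours (earliest finish 9, latest finish 21).
So Join can slip 21 − 9 = 12 hours.

12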